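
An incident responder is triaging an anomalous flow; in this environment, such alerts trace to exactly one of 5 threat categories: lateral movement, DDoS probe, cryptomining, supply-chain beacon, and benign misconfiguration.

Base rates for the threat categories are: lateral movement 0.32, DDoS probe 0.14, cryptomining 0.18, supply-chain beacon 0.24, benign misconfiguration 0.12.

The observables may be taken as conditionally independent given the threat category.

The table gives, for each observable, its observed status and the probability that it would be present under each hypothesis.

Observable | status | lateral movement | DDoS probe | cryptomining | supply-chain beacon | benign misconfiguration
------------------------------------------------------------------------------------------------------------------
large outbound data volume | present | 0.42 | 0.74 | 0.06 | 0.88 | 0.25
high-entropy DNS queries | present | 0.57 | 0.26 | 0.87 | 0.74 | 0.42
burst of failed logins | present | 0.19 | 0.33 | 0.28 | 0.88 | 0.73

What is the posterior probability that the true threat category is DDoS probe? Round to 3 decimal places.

By Bayes' rule with conditional independence, the unnormalized weight for each hypothesis is prior × ∏ likelihoods:
  lateral movement: 0.32 × 0.42 × 0.57 × 0.19 = 0.014556
  DDoS probe: 0.14 × 0.74 × 0.26 × 0.33 = 0.0088889
  cryptomining: 0.18 × 0.06 × 0.87 × 0.28 = 0.0026309
  supply-chain beacon: 0.24 × 0.88 × 0.74 × 0.88 = 0.13753
  benign misconfiguration: 0.12 × 0.25 × 0.42 × 0.73 = 0.009198
Normalizing constant Z = 0.014556 + 0.0088889 + 0.0026309 + 0.13753 + 0.009198 = 0.17281.
P(DDoS probe | evidence) = 0.0088889 / 0.17281 ≈ 0.051.

0.051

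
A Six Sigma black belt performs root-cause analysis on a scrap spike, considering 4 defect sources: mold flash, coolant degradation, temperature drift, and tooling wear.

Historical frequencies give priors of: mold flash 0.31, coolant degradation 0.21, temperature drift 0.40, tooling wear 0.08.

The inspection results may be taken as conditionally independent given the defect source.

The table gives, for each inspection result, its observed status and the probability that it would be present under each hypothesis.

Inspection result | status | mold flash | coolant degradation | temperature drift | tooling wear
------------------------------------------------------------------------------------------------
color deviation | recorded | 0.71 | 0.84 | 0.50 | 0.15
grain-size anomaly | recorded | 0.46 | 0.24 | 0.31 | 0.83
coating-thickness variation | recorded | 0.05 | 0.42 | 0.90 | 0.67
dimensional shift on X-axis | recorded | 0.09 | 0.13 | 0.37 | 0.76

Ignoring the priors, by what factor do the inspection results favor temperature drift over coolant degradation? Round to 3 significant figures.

Joint likelihood of the inspection result pattern under each hypothesis:
  temperature drift: 0.50 × 0.31 × 0.90 × 0.37 = 0.051615
  coolant degradation: 0.84 × 0.24 × 0.42 × 0.13 = 0.011007
Bayes factor = 0.051615 / 0.011007 ≈ 4.69

4.69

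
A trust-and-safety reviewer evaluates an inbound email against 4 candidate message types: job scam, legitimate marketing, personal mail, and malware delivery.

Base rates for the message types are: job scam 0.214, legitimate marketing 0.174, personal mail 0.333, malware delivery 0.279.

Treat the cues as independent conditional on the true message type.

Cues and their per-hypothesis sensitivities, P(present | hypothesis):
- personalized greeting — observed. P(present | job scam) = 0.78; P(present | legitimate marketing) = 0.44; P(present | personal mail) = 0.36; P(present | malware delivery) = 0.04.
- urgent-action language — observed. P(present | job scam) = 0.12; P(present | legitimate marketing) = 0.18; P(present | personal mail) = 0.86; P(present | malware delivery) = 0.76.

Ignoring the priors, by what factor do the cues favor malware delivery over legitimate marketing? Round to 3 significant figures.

0.384

Joint likelihood of the cue pattern under each hypothesis:
  malware delivery: 0.04 × 0.76 = 0.0304
  legitimate marketing: 0.44 × 0.18 = 0.0792
Bayes factor = 0.0304 / 0.0792 ≈ 0.384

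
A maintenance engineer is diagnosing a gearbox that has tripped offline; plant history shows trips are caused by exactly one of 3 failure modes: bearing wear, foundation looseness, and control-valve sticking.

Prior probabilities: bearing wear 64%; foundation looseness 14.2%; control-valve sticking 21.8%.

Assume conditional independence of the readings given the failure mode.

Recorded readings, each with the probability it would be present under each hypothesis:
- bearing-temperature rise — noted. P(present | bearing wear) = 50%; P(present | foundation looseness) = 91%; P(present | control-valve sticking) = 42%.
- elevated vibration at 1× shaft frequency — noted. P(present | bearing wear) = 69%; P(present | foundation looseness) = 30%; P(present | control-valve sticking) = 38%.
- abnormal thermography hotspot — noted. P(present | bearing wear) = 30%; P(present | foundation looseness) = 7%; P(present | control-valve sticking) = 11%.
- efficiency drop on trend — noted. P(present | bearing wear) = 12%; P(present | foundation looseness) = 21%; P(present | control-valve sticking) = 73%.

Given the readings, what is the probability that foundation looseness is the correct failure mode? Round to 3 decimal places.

0.050

Multiply each prior by the joint likelihood of the reading pattern:
  bearing wear: 0.640 × 0.50 × 0.69 × 0.30 × 0.12 = 0.0079488
  foundation looseness: 0.142 × 0.91 × 0.30 × 0.07 × 0.21 = 0.00056986
  control-valve sticking: 0.218 × 0.42 × 0.38 × 0.11 × 0.73 = 0.0027939
The unnormalized weights sum to 0.011313.
P(foundation looseness | evidence) = 0.00056986 / 0.011313 ≈ 0.050.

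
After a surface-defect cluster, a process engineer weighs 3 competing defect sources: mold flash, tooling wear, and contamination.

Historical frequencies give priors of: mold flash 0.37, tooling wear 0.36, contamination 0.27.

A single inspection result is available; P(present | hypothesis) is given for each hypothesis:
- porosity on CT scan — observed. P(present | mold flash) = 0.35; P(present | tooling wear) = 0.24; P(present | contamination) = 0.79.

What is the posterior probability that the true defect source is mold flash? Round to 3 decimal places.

0.302

For each hypothesis, the unnormalized posterior weight is prior × likelihood:
  mold flash: 0.37 × 0.35 = 0.1295
  tooling wear: 0.36 × 0.24 = 0.0864
  contamination: 0.27 × 0.79 = 0.2133
The unnormalized weights sum to 0.4292.
P(mold flash | evidence) = 0.1295 / 0.4292 ≈ 0.302.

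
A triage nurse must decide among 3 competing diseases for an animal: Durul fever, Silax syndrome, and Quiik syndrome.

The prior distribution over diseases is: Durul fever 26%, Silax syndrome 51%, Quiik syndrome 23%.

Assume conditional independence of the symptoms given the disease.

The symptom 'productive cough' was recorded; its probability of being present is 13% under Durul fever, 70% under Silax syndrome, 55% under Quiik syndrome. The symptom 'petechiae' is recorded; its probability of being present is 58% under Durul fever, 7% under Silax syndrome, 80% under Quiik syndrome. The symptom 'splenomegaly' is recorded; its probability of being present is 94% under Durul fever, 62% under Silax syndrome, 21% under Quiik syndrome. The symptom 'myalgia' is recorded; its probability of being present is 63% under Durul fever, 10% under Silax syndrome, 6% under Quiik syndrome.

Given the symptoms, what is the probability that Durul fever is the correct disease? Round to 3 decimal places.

By Bayes' rule with conditional independence, the unnormalized weight for each hypothesis is prior × ∏ likelihoods:
  Durul fever: 0.26 × 0.13 × 0.58 × 0.94 × 0.63 = 0.011609
  Silax syndrome: 0.51 × 0.70 × 0.07 × 0.62 × 0.10 = 0.0015494
  Quiik syndrome: 0.23 × 0.55 × 0.80 × 0.21 × 0.06 = 0.0012751
Normalizing constant Z = 0.011609 + 0.0015494 + 0.0012751 = 0.014434.
P(Durul fever | evidence) = 0.011609 / 0.014434 ≈ 0.804.

0.804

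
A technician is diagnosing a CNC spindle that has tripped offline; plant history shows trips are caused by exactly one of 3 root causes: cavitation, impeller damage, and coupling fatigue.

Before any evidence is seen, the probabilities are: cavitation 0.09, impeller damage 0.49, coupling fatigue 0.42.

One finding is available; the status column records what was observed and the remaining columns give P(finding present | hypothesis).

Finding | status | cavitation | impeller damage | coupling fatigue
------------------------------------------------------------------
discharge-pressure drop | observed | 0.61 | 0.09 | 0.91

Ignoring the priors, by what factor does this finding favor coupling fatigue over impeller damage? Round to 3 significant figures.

10.1

The Bayes factor is the ratio of the two likelihoods.
  coupling fatigue: 0.91
  impeller damage: 0.09
Bayes factor = 0.91 / 0.09 ≈ 10.1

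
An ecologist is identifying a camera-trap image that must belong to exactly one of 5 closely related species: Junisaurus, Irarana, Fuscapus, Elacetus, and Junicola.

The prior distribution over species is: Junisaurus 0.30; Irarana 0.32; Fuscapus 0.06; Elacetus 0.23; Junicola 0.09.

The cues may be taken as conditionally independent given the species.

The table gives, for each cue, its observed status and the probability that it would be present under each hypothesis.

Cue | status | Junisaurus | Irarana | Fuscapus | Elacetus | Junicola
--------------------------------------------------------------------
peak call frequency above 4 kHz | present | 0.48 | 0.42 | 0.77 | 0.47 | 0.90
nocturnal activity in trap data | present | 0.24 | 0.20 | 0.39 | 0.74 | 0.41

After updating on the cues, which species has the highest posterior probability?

Multiply each prior by the joint likelihood of the cue pattern:
  Junisaurus: 0.30 × 0.48 × 0.24 = 0.03456
  Irarana: 0.32 × 0.42 × 0.20 = 0.02688
  Fuscapus: 0.06 × 0.77 × 0.39 = 0.018018
  Elacetus: 0.23 × 0.47 × 0.74 = 0.079994
  Junicola: 0.09 × 0.90 × 0.41 = 0.03321
Marginal likelihood of the evidence = 0.19266.
P(Junisaurus | evidence) ≈ 0.03456 / 0.19266 ≈ 0.179
P(Irarana | evidence) ≈ 0.02688 / 0.19266 ≈ 0.140
P(Fuscapus | evidence) ≈ 0.018018 / 0.19266 ≈ 0.094
P(Elacetus | evidence) ≈ 0.079994 / 0.19266 ≈ 0.415
P(Junicola | evidence) ≈ 0.03321 / 0.19266 ≈ 0.172
The largest is 0.415, so Elacetus is most probable.

Elacetus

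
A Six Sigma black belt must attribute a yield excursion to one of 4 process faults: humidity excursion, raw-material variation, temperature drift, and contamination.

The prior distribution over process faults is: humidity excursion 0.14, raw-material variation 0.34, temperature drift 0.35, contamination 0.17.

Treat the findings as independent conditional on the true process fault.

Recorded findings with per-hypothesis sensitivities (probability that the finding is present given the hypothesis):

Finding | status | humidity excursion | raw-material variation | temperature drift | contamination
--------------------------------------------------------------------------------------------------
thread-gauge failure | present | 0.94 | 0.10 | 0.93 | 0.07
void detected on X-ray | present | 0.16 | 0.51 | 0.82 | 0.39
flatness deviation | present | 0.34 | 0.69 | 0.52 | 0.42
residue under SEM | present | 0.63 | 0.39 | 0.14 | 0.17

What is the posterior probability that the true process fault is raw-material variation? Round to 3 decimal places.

Multiply each prior by the joint likelihood of the evidence pattern:
  humidity excursion: 0.14 × 0.94 × 0.16 × 0.34 × 0.63 = 0.0045102
  raw-material variation: 0.34 × 0.10 × 0.51 × 0.69 × 0.39 = 0.0046662
  temperature drift: 0.35 × 0.93 × 0.82 × 0.52 × 0.14 = 0.019431
  contamination: 0.17 × 0.07 × 0.39 × 0.42 × 0.17 = 0.00033137
Marginal likelihood of the evidence = 0.028939.
P(raw-material variation | evidence) = 0.0046662 / 0.028939 ≈ 0.161.

0.161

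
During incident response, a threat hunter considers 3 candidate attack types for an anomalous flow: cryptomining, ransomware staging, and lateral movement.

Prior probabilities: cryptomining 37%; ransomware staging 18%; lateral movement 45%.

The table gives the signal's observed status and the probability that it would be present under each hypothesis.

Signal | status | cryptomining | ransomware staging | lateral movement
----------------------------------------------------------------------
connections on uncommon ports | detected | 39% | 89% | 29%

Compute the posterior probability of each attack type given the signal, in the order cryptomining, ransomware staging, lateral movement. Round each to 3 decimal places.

Multiply each prior by the likelihood of the signal:
  cryptomining: 0.37 × 0.39 = 0.1443
  ransomware staging: 0.18 × 0.89 = 0.1602
  lateral movement: 0.45 × 0.29 = 0.1305
Marginal likelihood of the evidence = 0.435.
P(cryptomining | evidence) = 0.1443 / 0.435 ≈ 0.332
P(ransomware staging | evidence) = 0.1602 / 0.435 ≈ 0.368
P(lateral movement | evidence) = 0.1305 / 0.435 ≈ 0.300

0.332, 0.368, 0.300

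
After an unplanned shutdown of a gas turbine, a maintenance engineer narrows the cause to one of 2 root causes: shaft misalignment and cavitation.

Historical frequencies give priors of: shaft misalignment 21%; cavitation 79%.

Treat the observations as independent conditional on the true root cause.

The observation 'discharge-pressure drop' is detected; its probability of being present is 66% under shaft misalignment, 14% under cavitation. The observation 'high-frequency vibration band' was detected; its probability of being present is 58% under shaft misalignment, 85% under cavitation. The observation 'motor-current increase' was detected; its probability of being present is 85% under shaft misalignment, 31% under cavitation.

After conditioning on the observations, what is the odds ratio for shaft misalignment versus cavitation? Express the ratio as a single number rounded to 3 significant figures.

Unnormalized posterior weight (prior times the observation likelihoods) for each of the two hypotheses:
  shaft misalignment: 0.21 × 0.66 × 0.58 × 0.85 = 0.06833
  cavitation: 0.79 × 0.14 × 0.85 × 0.31 = 0.029143
Posterior odds = 0.06833 / 0.029143 ≈ 2.34.

2.34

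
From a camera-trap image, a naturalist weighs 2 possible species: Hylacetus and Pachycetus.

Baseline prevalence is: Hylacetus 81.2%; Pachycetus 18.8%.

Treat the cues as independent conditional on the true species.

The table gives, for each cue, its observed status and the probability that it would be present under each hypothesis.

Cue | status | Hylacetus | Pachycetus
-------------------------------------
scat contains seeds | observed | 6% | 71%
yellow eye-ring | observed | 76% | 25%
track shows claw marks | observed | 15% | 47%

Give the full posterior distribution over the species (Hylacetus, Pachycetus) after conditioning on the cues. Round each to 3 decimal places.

For each hypothesis, the unnormalized posterior weight is prior × product of the cue likelihoods:
  Hylacetus: 0.812 × 0.06 × 0.76 × 0.15 = 0.0055541
  Pachycetus: 0.188 × 0.71 × 0.25 × 0.47 = 0.015684
Marginal likelihood of the evidence = 0.021238.
P(Hylacetus | evidence) = 0.0055541 / 0.021238 ≈ 0.262
P(Pachycetus | evidence) = 0.015684 / 0.021238 ≈ 0.738

0.262, 0.738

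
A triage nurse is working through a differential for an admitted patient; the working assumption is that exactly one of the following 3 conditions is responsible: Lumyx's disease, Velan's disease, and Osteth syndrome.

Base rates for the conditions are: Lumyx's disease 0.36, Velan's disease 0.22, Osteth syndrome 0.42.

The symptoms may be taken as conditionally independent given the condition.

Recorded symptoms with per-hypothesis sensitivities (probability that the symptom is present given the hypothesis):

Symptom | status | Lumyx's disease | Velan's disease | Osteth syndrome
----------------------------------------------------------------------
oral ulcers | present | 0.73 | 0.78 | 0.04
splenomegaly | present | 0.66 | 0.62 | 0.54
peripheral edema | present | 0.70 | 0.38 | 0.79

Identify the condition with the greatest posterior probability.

Lumyx's disease

By Bayes' rule with conditional independence, the unnormalized weight for each hypothesis is prior × ∏ likelihoods:
  Lumyx's disease: 0.36 × 0.73 × 0.66 × 0.70 = 0.12141
  Velan's disease: 0.22 × 0.78 × 0.62 × 0.38 = 0.040429
  Osteth syndrome: 0.42 × 0.04 × 0.54 × 0.79 = 0.0071669
Marginal likelihood of the evidence = 0.16901.
P(Lumyx's disease | evidence) ≈ 0.12141 / 0.16901 ≈ 0.718
P(Velan's disease | evidence) ≈ 0.040429 / 0.16901 ≈ 0.239
P(Osteth syndrome | evidence) ≈ 0.0071669 / 0.16901 ≈ 0.042
The largest is 0.718, so Lumyx's disease is most probable.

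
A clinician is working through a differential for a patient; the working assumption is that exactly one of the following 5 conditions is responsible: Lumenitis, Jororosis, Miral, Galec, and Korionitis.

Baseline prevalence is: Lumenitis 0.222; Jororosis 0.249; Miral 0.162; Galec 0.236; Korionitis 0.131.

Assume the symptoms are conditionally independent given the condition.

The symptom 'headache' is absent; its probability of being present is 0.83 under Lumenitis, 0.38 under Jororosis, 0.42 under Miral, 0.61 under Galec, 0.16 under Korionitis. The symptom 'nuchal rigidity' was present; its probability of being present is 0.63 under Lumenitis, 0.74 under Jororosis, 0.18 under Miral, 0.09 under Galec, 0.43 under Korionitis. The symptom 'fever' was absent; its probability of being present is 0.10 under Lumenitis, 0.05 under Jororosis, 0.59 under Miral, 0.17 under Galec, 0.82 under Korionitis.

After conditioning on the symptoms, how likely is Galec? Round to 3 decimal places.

For each hypothesis, the unnormalized posterior weight is prior × product of the symptom likelihoods (using 1 − P(present | H) for each absent symptom):
  Lumenitis: 0.222 × (1 − 0.83) × 0.63 × (1 − 0.10) = 0.021399
  Jororosis: 0.249 × (1 − 0.38) × 0.74 × (1 − 0.05) = 0.10853
  Miral: 0.162 × (1 − 0.42) × 0.18 × (1 − 0.59) = 0.0069342
  Galec: 0.236 × (1 − 0.61) × 0.09 × (1 − 0.17) = 0.0068754
  Korionitis: 0.131 × (1 − 0.16) × 0.43 × (1 − 0.82) = 0.0085171
The unnormalized weights sum to 0.15225.
P(Galec | evidence) = 0.0068754 / 0.15225 ≈ 0.045.

0.045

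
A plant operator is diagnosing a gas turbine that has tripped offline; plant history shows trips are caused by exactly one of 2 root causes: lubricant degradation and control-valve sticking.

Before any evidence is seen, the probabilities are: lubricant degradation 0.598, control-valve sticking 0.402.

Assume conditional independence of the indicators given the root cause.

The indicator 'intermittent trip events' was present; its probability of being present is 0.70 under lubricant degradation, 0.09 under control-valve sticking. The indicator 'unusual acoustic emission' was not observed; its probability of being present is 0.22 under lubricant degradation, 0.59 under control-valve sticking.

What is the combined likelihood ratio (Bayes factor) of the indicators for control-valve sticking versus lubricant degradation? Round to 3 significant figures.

0.0676

The Bayes factor is the ratio of the joint likelihoods of the indicator pattern under the two hypotheses (using 1 − P(present | H) for each absent indicator).
  control-valve sticking: 0.09 × (1 − 0.59) = 0.0369
  lubricant degradation: 0.70 × (1 − 0.22) = 0.546
Bayes factor = 0.0369 / 0.546 ≈ 0.0676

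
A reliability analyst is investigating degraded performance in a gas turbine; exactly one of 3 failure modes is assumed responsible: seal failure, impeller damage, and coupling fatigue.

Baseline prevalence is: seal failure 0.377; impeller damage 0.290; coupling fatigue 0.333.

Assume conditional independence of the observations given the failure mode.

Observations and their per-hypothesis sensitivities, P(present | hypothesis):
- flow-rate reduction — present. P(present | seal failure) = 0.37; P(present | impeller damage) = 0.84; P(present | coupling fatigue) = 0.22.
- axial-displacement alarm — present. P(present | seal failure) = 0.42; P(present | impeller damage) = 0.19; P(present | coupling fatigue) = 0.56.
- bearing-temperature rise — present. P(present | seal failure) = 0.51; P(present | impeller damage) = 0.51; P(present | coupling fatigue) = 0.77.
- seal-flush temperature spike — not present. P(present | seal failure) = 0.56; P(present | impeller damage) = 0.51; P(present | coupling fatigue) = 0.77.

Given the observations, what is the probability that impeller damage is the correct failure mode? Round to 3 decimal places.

0.362

By Bayes' rule with conditional independence, the unnormalized weight for each hypothesis is prior × ∏ likelihoods (using 1 − P(present | H) for each absent observation):
  seal failure: 0.377 × 0.37 × 0.42 × 0.51 × (1 − 0.56) = 0.013147
  impeller damage: 0.290 × 0.84 × 0.19 × 0.51 × (1 − 0.51) = 0.011566
  coupling fatigue: 0.333 × 0.22 × 0.56 × 0.77 × (1 − 0.77) = 0.0072656
Normalizing constant Z = 0.013147 + 0.011566 + 0.0072656 = 0.031979.
P(impeller damage | evidence) = 0.011566 / 0.031979 ≈ 0.362.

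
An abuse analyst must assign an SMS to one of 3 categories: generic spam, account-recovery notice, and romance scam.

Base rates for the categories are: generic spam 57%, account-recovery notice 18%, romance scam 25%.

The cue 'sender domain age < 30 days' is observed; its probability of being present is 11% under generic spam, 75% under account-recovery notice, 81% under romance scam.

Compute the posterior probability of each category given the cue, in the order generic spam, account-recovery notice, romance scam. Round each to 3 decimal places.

By Bayes' rule, the unnormalized weight for each hypothesis is prior × likelihood:
  generic spam: 0.57 × 0.11 = 0.0627
  account-recovery notice: 0.18 × 0.75 = 0.135
  romance scam: 0.25 × 0.81 = 0.2025
Marginal likelihood of the evidence = 0.4002.
P(generic spam | evidence) = 0.0627 / 0.4002 ≈ 0.157
P(account-recovery notice | evidence) = 0.135 / 0.4002 ≈ 0.337
P(romance scam | evidence) = 0.2025 / 0.4002 ≈ 0.506

0.157, 0.337, 0.506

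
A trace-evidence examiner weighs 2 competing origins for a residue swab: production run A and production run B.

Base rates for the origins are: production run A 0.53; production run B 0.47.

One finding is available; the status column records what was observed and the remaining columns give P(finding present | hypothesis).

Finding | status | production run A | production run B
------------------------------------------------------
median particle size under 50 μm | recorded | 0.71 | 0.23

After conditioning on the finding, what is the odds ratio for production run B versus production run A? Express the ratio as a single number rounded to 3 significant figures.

0.287

Unnormalized posterior weight (prior times the finding likelihood) for each of the two hypotheses:
  production run B: 0.47 × 0.23 = 0.1081
  production run A: 0.53 × 0.71 = 0.3763
Posterior odds = 0.1081 / 0.3763 ≈ 0.287.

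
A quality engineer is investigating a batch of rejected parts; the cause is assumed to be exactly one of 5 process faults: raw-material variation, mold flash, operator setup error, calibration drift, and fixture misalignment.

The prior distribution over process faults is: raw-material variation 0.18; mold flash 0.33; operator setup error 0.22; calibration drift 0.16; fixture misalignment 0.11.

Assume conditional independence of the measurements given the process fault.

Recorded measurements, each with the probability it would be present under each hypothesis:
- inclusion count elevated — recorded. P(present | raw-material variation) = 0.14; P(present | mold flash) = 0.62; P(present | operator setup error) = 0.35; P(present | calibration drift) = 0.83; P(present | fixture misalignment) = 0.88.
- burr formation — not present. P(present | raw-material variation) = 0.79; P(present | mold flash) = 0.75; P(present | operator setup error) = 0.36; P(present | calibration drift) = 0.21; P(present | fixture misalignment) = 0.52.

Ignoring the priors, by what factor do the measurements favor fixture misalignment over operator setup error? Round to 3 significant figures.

1.89

The Bayes factor is the ratio of the joint likelihoods of the measurement pattern under the two hypotheses (using 1 − P(present | H) for each absent measurement).
  fixture misalignment: 0.88 × (1 − 0.52) = 0.4224
  operator setup error: 0.35 × (1 − 0.36) = 0.224
Bayes factor = 0.4224 / 0.224 ≈ 1.89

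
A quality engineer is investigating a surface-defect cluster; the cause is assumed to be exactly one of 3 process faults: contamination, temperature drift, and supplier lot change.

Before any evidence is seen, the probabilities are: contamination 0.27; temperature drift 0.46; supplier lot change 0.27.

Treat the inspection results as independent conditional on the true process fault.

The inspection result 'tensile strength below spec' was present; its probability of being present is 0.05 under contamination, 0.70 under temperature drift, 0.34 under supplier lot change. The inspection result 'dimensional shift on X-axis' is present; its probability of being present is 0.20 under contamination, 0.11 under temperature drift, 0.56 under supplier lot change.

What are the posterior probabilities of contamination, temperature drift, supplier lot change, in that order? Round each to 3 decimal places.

0.030, 0.396, 0.574

For each hypothesis, the unnormalized posterior weight is prior × product of the inspection result likelihoods:
  contamination: 0.27 × 0.05 × 0.20 = 0.0027
  temperature drift: 0.46 × 0.70 × 0.11 = 0.03542
  supplier lot change: 0.27 × 0.34 × 0.56 = 0.051408
The unnormalized weights sum to 0.089528.
P(contamination | evidence) = 0.0027 / 0.089528 ≈ 0.030
P(temperature drift | evidence) = 0.03542 / 0.089528 ≈ 0.396
P(supplier lot change | evidence) = 0.051408 / 0.089528 ≈ 0.574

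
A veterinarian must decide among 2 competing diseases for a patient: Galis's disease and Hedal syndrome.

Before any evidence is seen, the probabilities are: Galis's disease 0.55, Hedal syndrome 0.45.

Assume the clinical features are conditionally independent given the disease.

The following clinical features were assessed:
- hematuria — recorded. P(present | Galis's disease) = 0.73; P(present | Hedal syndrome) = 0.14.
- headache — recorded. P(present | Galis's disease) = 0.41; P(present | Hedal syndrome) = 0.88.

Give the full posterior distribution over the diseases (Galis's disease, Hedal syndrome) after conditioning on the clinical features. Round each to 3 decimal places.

0.748, 0.252

For each hypothesis, the unnormalized posterior weight is prior × product of the clinical feature likelihoods:
  Galis's disease: 0.55 × 0.73 × 0.41 = 0.16462
  Hedal syndrome: 0.45 × 0.14 × 0.88 = 0.05544
Normalizing constant Z = 0.16462 + 0.05544 = 0.22006.
P(Galis's disease | evidence) = 0.16462 / 0.22006 ≈ 0.748
P(Hedal syndrome | evidence) = 0.05544 / 0.22006 ≈ 0.252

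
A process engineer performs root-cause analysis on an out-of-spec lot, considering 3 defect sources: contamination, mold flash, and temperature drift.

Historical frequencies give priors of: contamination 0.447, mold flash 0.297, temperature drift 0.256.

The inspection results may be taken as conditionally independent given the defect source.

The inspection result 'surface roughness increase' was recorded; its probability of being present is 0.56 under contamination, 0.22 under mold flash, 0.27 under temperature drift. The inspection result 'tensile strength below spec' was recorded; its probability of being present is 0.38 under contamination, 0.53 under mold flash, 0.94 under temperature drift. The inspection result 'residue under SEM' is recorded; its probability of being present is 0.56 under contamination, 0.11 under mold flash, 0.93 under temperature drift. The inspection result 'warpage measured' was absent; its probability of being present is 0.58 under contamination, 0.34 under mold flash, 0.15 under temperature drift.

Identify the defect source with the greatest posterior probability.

temperature drift

By Bayes' rule with conditional independence, the unnormalized weight for each hypothesis is prior × ∏ likelihoods (using 1 − P(present | H) for each absent inspection result):
  contamination: 0.447 × 0.56 × 0.38 × 0.56 × (1 − 0.58) = 0.022373
  mold flash: 0.297 × 0.22 × 0.53 × 0.11 × (1 − 0.34) = 0.0025142
  temperature drift: 0.256 × 0.27 × 0.94 × 0.93 × (1 − 0.15) = 0.051361
Normalizing constant Z = 0.022373 + 0.0025142 + 0.051361 = 0.076248.
P(contamination | evidence) ≈ 0.022373 / 0.076248 ≈ 0.293
P(mold flash | evidence) ≈ 0.0025142 / 0.076248 ≈ 0.033
P(temperature drift | evidence) ≈ 0.051361 / 0.076248 ≈ 0.674
The largest is 0.674, so temperature drift is most probable.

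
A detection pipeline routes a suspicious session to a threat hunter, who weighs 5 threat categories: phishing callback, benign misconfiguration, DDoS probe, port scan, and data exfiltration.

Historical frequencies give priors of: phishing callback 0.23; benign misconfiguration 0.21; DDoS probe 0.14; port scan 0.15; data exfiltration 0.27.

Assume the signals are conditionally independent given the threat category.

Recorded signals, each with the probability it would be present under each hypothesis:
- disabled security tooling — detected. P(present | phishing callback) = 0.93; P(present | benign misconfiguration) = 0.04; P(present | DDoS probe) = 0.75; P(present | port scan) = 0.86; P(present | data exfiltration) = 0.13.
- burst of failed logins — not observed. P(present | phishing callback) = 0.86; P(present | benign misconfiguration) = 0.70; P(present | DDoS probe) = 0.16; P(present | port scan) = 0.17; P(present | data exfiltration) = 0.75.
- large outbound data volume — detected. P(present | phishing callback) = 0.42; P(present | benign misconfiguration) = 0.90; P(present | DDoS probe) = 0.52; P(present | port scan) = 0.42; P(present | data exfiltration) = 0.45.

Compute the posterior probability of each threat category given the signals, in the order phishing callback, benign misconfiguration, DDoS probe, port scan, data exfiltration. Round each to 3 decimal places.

For each hypothesis, the unnormalized posterior weight is prior × product of the signal likelihoods (using 1 − P(present | H) for each absent signal):
  phishing callback: 0.23 × 0.93 × (1 − 0.86) × 0.42 = 0.012577
  benign misconfiguration: 0.21 × 0.04 × (1 − 0.70) × 0.90 = 0.002268
  DDoS probe: 0.14 × 0.75 × (1 − 0.16) × 0.52 = 0.045864
  port scan: 0.15 × 0.86 × (1 − 0.17) × 0.42 = 0.044969
  data exfiltration: 0.27 × 0.13 × (1 − 0.75) × 0.45 = 0.0039488
Normalizing constant Z = 0.012577 + 0.002268 + 0.045864 + 0.044969 + 0.0039488 = 0.10963.
P(phishing callback | evidence) = 0.012577 / 0.10963 ≈ 0.115
P(benign misconfiguration | evidence) = 0.002268 / 0.10963 ≈ 0.021
P(DDoS probe | evidence) = 0.045864 / 0.10963 ≈ 0.418
P(port scan | evidence) = 0.044969 / 0.10963 ≈ 0.410
P(data exfiltration | evidence) = 0.0039488 / 0.10963 ≈ 0.036

0.115, 0.021, 0.418, 0.410, 0.036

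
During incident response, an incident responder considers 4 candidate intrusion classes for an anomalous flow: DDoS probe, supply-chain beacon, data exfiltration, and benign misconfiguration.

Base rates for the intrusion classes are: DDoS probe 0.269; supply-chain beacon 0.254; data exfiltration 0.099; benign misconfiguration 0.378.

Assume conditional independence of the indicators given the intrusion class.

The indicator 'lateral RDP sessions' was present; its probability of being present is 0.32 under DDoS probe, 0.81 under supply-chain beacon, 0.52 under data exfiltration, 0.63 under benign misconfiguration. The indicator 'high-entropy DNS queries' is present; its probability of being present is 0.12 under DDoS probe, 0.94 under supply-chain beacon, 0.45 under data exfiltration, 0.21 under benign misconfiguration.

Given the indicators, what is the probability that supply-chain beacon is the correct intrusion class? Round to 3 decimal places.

0.698

For each hypothesis, the unnormalized posterior weight is prior × product of the indicator likelihoods:
  DDoS probe: 0.269 × 0.32 × 0.12 = 0.01033
  supply-chain beacon: 0.254 × 0.81 × 0.94 = 0.1934
  data exfiltration: 0.099 × 0.52 × 0.45 = 0.023166
  benign misconfiguration: 0.378 × 0.63 × 0.21 = 0.050009
Normalizing constant Z = 0.01033 + 0.1934 + 0.023166 + 0.050009 = 0.2769.
P(supply-chain beacon | evidence) = 0.1934 / 0.2769 ≈ 0.698.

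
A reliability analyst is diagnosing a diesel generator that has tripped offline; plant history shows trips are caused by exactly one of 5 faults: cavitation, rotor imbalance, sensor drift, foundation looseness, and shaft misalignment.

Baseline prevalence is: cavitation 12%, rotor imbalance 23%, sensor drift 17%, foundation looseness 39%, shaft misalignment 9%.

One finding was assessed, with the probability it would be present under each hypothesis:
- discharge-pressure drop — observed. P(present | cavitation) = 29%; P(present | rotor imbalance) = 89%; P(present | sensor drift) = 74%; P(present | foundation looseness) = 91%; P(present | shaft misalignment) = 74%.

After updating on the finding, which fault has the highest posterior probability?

foundation looseness

Multiply each prior by the likelihood of the finding:
  cavitation: 0.12 × 0.29 = 0.0348
  rotor imbalance: 0.23 × 0.89 = 0.2047
  sensor drift: 0.17 × 0.74 = 0.1258
  foundation looseness: 0.39 × 0.91 = 0.3549
  shaft misalignment: 0.09 × 0.74 = 0.0666
Normalizing constant Z = 0.0348 + 0.2047 + 0.1258 + 0.3549 + 0.0666 = 0.7868.
P(cavitation | evidence) ≈ 0.0348 / 0.7868 ≈ 0.044
P(rotor imbalance | evidence) ≈ 0.2047 / 0.7868 ≈ 0.260
P(sensor drift | evidence) ≈ 0.1258 / 0.7868 ≈ 0.160
P(foundation looseness | evidence) ≈ 0.3549 / 0.7868 ≈ 0.451
P(shaft misalignment | evidence) ≈ 0.0666 / 0.7868 ≈ 0.085
The largest is 0.451, so foundation looseness is most probable.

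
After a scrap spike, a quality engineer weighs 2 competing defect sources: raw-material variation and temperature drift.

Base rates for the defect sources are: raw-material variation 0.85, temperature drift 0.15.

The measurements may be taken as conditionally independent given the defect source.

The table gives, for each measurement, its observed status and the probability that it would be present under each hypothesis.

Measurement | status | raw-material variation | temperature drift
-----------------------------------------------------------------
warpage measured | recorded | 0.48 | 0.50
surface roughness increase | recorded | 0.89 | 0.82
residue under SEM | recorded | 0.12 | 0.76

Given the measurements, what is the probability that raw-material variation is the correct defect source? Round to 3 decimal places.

0.482

Multiply each prior by the joint likelihood of the measurement pattern:
  raw-material variation: 0.85 × 0.48 × 0.89 × 0.12 = 0.043574
  temperature drift: 0.15 × 0.50 × 0.82 × 0.76 = 0.04674
The unnormalized weights sum to 0.090314.
P(raw-material variation | evidence) = 0.043574 / 0.090314 ≈ 0.482.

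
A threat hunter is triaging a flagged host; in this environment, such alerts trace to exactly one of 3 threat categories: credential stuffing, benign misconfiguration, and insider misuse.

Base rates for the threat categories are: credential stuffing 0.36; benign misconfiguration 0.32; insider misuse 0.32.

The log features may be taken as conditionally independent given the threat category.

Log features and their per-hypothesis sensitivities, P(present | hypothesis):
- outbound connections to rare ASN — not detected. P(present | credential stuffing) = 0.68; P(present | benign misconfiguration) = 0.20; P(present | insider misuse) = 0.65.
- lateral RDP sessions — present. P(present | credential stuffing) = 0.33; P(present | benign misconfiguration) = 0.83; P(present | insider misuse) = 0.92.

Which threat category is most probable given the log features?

benign misconfiguration

For each hypothesis, the unnormalized posterior weight is prior × product of the log feature likelihoods (using 1 − P(present | H) for each absent log feature):
  credential stuffing: 0.36 × (1 − 0.68) × 0.33 = 0.038016
  benign misconfiguration: 0.32 × (1 − 0.20) × 0.83 = 0.21248
  insider misuse: 0.32 × (1 − 0.65) × 0.92 = 0.10304
Normalizing constant Z = 0.038016 + 0.21248 + 0.10304 = 0.35354.
P(credential stuffing | evidence) ≈ 0.038016 / 0.35354 ≈ 0.108
P(benign misconfiguration | evidence) ≈ 0.21248 / 0.35354 ≈ 0.601
P(insider misuse | evidence) ≈ 0.10304 / 0.35354 ≈ 0.291
The largest is 0.601, so benign misconfiguration is most probable.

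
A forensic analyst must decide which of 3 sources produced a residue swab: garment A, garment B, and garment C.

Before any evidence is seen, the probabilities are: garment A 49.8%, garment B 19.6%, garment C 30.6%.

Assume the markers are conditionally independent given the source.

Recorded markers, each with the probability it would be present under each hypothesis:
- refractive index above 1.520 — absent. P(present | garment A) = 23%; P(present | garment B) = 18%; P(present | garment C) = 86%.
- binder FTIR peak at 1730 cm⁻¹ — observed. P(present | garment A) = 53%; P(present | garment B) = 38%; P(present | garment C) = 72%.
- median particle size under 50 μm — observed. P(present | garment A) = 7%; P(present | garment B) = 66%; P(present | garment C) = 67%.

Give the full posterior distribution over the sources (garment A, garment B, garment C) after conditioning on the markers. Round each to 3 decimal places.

0.189, 0.536, 0.275

Multiply each prior by the joint likelihood of the marker pattern (using 1 − P(present | H) for each absent marker):
  garment A: 0.498 × (1 − 0.23) × 0.53 × 0.07 = 0.014226
  garment B: 0.196 × (1 − 0.18) × 0.38 × 0.66 = 0.040309
  garment C: 0.306 × (1 − 0.86) × 0.72 × 0.67 = 0.020666
Normalizing constant Z = 0.014226 + 0.040309 + 0.020666 = 0.075201.
P(garment A | evidence) = 0.014226 / 0.075201 ≈ 0.189
P(garment B | evidence) = 0.040309 / 0.075201 ≈ 0.536
P(garment C | evidence) = 0.020666 / 0.075201 ≈ 0.275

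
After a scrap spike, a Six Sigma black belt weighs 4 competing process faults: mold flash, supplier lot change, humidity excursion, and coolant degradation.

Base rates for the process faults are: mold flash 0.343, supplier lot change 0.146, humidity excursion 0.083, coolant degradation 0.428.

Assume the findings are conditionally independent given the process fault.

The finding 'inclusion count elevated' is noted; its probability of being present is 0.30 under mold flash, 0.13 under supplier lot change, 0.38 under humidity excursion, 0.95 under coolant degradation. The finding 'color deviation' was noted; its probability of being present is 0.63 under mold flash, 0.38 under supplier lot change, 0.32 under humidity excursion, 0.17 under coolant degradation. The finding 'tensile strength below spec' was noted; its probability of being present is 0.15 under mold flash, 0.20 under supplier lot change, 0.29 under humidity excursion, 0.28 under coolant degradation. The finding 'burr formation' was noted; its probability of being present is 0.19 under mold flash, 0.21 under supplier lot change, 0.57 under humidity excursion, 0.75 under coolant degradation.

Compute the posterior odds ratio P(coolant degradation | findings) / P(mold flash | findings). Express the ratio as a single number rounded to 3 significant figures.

7.86

Posterior odds equal prior odds times the likelihood ratio; only the two competing hypotheses matter.
  coolant degradation: 0.428 × 0.95 × 0.17 × 0.28 × 0.75 = 0.014516
  mold flash: 0.343 × 0.30 × 0.63 × 0.15 × 0.19 = 0.0018476
Posterior odds = 0.014516 / 0.0018476 ≈ 7.86.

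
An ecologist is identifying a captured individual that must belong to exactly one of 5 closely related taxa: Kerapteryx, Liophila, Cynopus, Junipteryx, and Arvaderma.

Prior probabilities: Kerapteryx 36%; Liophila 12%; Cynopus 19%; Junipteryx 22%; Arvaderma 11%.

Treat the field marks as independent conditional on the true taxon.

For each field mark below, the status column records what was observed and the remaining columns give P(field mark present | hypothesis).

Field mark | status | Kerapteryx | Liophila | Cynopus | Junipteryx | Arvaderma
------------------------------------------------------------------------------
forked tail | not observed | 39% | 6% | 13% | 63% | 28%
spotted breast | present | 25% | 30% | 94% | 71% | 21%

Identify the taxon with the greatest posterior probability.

Cynopus

For each hypothesis, the unnormalized posterior weight is prior × product of the field mark likelihoods (using 1 − P(present | H) for each absent field mark):
  Kerapteryx: 0.36 × (1 − 0.39) × 0.25 = 0.0549
  Liophila: 0.12 × (1 − 0.06) × 0.30 = 0.03384
  Cynopus: 0.19 × (1 − 0.13) × 0.94 = 0.15538
  Junipteryx: 0.22 × (1 − 0.63) × 0.71 = 0.057794
  Arvaderma: 0.11 × (1 − 0.28) × 0.21 = 0.016632
Marginal likelihood of the evidence = 0.31855.
P(Kerapteryx | evidence) ≈ 0.0549 / 0.31855 ≈ 0.172
P(Liophila | evidence) ≈ 0.03384 / 0.31855 ≈ 0.106
P(Cynopus | evidence) ≈ 0.15538 / 0.31855 ≈ 0.488
P(Junipteryx | evidence) ≈ 0.057794 / 0.31855 ≈ 0.181
P(Arvaderma | evidence) ≈ 0.016632 / 0.31855 ≈ 0.052
The largest is 0.488, so Cynopus is most probable.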